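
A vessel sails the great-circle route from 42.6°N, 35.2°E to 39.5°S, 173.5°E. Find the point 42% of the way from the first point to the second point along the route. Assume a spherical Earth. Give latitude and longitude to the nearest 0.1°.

Write both endpoints as unit vectors p₁, p₂ with components (cos φ cos λ, cos φ sin λ, sin φ).
The central angle between the endpoints is δ = arccos(p₁·p₂) ≈ 2.596 rad (148.7°).
Interpolate at f = 0.42 with slerp weights a = sin((1−f)δ)/sin δ ≈ 1.922, b = sin(fδ)/sin δ ≈ 1.708.
p = a·p₁ + b·p₂ ≈ (-0.153, 0.965, 0.215); φ = arcsin(p_z) ≈ 12.39°, λ = atan2(p_y, p_x) ≈ 99.03°.

≈ 12.4°N, 99.0°E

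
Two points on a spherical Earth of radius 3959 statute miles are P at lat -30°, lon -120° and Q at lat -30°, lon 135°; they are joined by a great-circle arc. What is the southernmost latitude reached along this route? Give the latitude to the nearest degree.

≈ -43°

The great circle lies in the plane with unit normal n̂ = (p₁ × p₂)/|p₁ × p₂|.
Here n̂_z ≈ -0.726; the vertex latitude is φ_max = arccos|n̂_z| ≈ 43.5°.
Check via Clairaut: cos φ_max = |cos φ₁| · sin C = cos(30.0°)·sin(123.1°) ≈ 0.726, again giving ≈ 43.5°.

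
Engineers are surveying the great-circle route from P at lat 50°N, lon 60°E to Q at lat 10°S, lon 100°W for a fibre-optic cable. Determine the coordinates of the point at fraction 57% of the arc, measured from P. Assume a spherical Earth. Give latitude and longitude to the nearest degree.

Convert each endpoint to a unit vector on the sphere (x = cos φ cos λ, y = cos φ sin λ, z = sin φ).
The central angle between the endpoints is δ = arccos(p₁·p₂) ≈ 2.386 rad (136.7°).
Interpolate at f = 0.57 with slerp weights a = sin((1−f)δ)/sin δ ≈ 1.247, b = sin(fδ)/sin δ ≈ 1.426.
p = a·p₁ + b·p₂ ≈ (0.157, -0.689, 0.708); φ = arcsin(p_z) ≈ 45.05°, λ = atan2(p_y, p_x) ≈ -77.16°.

≈ lat 45°N, lon 77°W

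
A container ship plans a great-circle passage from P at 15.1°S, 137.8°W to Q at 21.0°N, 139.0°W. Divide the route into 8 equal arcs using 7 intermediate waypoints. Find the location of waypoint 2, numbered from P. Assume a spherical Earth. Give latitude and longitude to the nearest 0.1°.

≈ 6.1°S, 138.1°W

Convert each endpoint to a unit vector on the sphere (x = cos φ cos λ, y = cos φ sin λ, z = sin φ).
The central angle between the endpoints is δ = arccos(p₁·p₂) ≈ 0.630 rad (36.1°).
Interpolate at f = 2/8 with slerp weights a = sin((1−f)δ)/sin δ ≈ 0.773, b = sin(fδ)/sin δ ≈ 0.266.
p = a·p₁ + b·p₂ ≈ (-0.740, -0.664, -0.106); φ = arcsin(p_z) ≈ -6.07°, λ = atan2(p_y, p_x) ≈ -138.10°.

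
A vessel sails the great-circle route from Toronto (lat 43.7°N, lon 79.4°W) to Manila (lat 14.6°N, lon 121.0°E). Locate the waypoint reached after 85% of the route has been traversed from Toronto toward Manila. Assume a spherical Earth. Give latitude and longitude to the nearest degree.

≈ lat 32°N, lon 127°E

The haversine formula gives a central angle δ ≈ 2.073 rad (118.8°) between the endpoints.
Interpolate at f = 0.85 with slerp weights a = sin((1−f)δ)/sin δ ≈ 0.349, b = sin(fδ)/sin δ ≈ 1.120.
p = a·p₁ + b·p₂ ≈ (-0.512, 0.681, 0.524); φ = arcsin(p_z) ≈ 31.57°, λ = atan2(p_y, p_x) ≈ 126.93°.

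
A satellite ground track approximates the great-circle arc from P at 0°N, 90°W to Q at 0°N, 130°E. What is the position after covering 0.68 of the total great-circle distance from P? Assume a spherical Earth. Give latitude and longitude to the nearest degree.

≈ 0°N, 175°E

Write both endpoints as unit vectors p₁, p₂ with components (cos φ cos λ, cos φ sin λ, sin φ).
The central angle between the endpoints is δ = arccos(p₁·p₂) ≈ 2.443 rad (140.0°).
Interpolate at f = 0.68 with slerp weights a = sin((1−f)δ)/sin δ ≈ 1.096, b = sin(fδ)/sin δ ≈ 1.549.
p = a·p₁ + b·p₂ ≈ (-0.996, 0.091, 0.000); φ = arcsin(p_z) ≈ 0.00°, λ = atan2(p_y, p_x) ≈ 174.80°.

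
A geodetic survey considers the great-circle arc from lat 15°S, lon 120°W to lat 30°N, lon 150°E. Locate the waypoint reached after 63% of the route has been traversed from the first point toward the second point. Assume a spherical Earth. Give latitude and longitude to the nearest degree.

From cos δ = sin φ₁ sin φ₂ + cos φ₁ cos φ₂ cos Δλ, the central angle is δ ≈ 1.701 rad (97.4°).
Interpolate at f = 0.63 with slerp weights a = sin((1−f)δ)/sin δ ≈ 0.593, b = sin(fδ)/sin δ ≈ 0.885.
p = a·p₁ + b·p₂ ≈ (-0.951, -0.113, 0.289); φ = arcsin(p_z) ≈ 16.80°, λ = atan2(p_y, p_x) ≈ -173.21°.

≈ lat 17°N, lon 173°W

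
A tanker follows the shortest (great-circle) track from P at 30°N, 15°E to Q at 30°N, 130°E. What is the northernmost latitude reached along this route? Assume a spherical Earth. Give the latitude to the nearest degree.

The great circle lies in the plane with unit normal n̂ = (p₁ × p₂)/|p₁ × p₂|.
Here n̂_z ≈ +0.681; the vertex latitude is φ_max = arccos|n̂_z| ≈ 47.1°.

≈ 47°N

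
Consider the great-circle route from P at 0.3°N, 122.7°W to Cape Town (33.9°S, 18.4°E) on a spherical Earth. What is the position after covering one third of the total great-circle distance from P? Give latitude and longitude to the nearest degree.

From cos δ = sin φ₁ sin φ₂ + cos φ₁ cos φ₂ cos Δλ, the central angle is δ ≈ 2.277 rad (130.5°).
Interpolate at f = 1/3 with slerp weights a = sin((1−f)δ)/sin δ ≈ 1.312, b = sin(fδ)/sin δ ≈ 0.904.
p = a·p₁ + b·p₂ ≈ (0.003, -0.867, -0.498); φ = arcsin(p_z) ≈ -29.84°, λ = atan2(p_y, p_x) ≈ -89.78°.

≈ 30°S, 90°W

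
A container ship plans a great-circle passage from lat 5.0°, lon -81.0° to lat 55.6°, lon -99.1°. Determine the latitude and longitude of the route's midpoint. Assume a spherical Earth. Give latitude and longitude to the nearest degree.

From cos δ = sin φ₁ sin φ₂ + cos φ₁ cos φ₂ cos Δλ, the central angle is δ ≈ 0.919 rad (52.6°).
Interpolate at f = 1/2 with slerp weights a = sin((1−f)δ)/sin δ ≈ 0.558, b = sin(fδ)/sin δ ≈ 0.558.
p = a·p₁ + b·p₂ ≈ (0.037, -0.860, 0.509); φ = arcsin(p_z) ≈ 30.59°, λ = atan2(p_y, p_x) ≈ -87.53°.

≈ lat 31°, lon -88°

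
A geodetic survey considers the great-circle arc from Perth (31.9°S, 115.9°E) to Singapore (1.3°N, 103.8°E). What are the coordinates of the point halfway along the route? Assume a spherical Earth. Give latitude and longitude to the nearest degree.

≈ 15°S, 109°E

Write both endpoints as unit vectors p₁, p₂ with components (cos φ cos λ, cos φ sin λ, sin φ).
The central angle between the endpoints is δ = arccos(p₁·p₂) ≈ 0.613 rad (35.1°).
Interpolate at f = 1/2 with slerp weights a = sin((1−f)δ)/sin δ ≈ 0.524, b = sin(fδ)/sin δ ≈ 0.524.
p = a·p₁ + b·p₂ ≈ (-0.320, 0.910, -0.265); φ = arcsin(p_z) ≈ -15.38°, λ = atan2(p_y, p_x) ≈ 109.35°.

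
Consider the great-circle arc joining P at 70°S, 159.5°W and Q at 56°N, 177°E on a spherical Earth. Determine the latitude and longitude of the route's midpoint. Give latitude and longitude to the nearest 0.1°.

≈ 7.1°S, 174.1°W

From cos δ = sin φ₁ sin φ₂ + cos φ₁ cos φ₂ cos Δλ, the central angle is δ ≈ 2.219 rad (127.1°).
Interpolate at f = 1/2 with slerp weights a = sin((1−f)δ)/sin δ ≈ 1.123, b = sin(fδ)/sin δ ≈ 1.123.
p = a·p₁ + b·p₂ ≈ (-0.987, -0.102, -0.124); φ = arcsin(p_z) ≈ -7.14°, λ = atan2(p_y, p_x) ≈ -174.12°.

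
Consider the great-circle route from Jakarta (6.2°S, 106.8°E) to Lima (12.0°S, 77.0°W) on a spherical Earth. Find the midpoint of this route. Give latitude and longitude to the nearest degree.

≈ (78°S, 179°W)

The haversine formula gives a central angle δ ≈ 2.817 rad (161.4°) between the endpoints.
Interpolate at f = 1/2 with slerp weights a = sin((1−f)δ)/sin δ ≈ 3.096, b = sin(fδ)/sin δ ≈ 3.096.
p = a·p₁ + b·p₂ ≈ (-0.208, -0.004, -0.978); φ = arcsin(p_z) ≈ -77.97°, λ = atan2(p_y, p_x) ≈ -178.84°.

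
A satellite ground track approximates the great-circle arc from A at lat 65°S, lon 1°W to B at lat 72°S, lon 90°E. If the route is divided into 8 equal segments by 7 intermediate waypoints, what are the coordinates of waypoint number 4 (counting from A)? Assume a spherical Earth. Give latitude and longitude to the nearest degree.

≈ lat 74°S, lon 36°E

Write both endpoints as unit vectors p₁, p₂ with components (cos φ cos λ, cos φ sin λ, sin φ).
The central angle between the endpoints is δ = arccos(p₁·p₂) ≈ 0.536 rad (30.7°).
Interpolate at f = 4/8 with slerp weights a = sin((1−f)δ)/sin δ ≈ 0.519, b = sin(fδ)/sin δ ≈ 0.519.
p = a·p₁ + b·p₂ ≈ (0.219, 0.156, -0.963); φ = arcsin(p_z) ≈ -74.38°, λ = atan2(p_y, p_x) ≈ 35.52°.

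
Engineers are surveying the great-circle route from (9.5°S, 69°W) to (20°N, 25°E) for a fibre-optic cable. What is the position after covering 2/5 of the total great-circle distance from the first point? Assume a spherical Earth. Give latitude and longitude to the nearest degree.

Convert each endpoint to a unit vector on the sphere (x = cos φ cos λ, y = cos φ sin λ, z = sin φ).
The central angle between the endpoints is δ = arccos(p₁·p₂) ≈ 1.692 rad (97.0°).
Interpolate at f = 2/5 with slerp weights a = sin((1−f)δ)/sin δ ≈ 0.856, b = sin(fδ)/sin δ ≈ 0.631.
p = a·p₁ + b·p₂ ≈ (0.840, -0.538, 0.075); φ = arcsin(p_z) ≈ 4.28°, λ = atan2(p_y, p_x) ≈ -32.62°.

≈ (4°N, 33°W)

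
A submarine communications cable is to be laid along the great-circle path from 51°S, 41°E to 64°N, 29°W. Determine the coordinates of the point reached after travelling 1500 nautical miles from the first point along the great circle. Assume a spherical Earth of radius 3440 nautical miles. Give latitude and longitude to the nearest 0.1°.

Write both endpoints as unit vectors p₁, p₂ with components (cos φ cos λ, cos φ sin λ, sin φ).
The central angle between the endpoints is δ = arccos(p₁·p₂) ≈ 2.219 rad (127.2°). The total great-circle distance is δ·R ≈ 2.219 × 3440 ≈ 7635 nmi, so the target fraction is f = 1500/7635 ≈ 0.196.
Interpolate at f ≈ 0.196 with slerp weights a = sin((1−f)δ)/sin δ ≈ 1.227, b = sin(fδ)/sin δ ≈ 0.530.
p = a·p₁ + b·p₂ ≈ (0.786, 0.394, -0.477); φ = arcsin(p_z) ≈ -28.48°, λ = atan2(p_y, p_x) ≈ 26.62°.

≈ 28.5°S, 26.6°E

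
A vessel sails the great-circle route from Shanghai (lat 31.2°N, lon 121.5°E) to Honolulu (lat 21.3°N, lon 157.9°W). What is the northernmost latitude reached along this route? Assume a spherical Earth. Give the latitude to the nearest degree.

The great circle lies in the plane with unit normal n̂ = (p₁ × p₂)/|p₁ × p₂|.
Here n̂_z ≈ +0.829; the vertex latitude is φ_max = arccos|n̂_z| ≈ 34.0°.

≈ 34°N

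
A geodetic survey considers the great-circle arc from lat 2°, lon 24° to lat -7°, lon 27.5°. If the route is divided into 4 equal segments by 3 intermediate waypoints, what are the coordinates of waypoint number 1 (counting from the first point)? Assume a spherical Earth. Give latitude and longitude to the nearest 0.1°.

Convert each endpoint to a unit vector on the sphere (x = cos φ cos λ, y = cos φ sin λ, z = sin φ).
The central angle between the endpoints is δ = arccos(p₁·p₂) ≈ 0.168 rad (9.7°).
Interpolate at f = 1/4 with slerp weights a = sin((1−f)δ)/sin δ ≈ 0.752, b = sin(fδ)/sin δ ≈ 0.251.
p = a·p₁ + b·p₂ ≈ (0.907, 0.421, -0.004); φ = arcsin(p_z) ≈ -0.25°, λ = atan2(p_y, p_x) ≈ 24.87°.

≈ lat -0.3°, lon 24.9°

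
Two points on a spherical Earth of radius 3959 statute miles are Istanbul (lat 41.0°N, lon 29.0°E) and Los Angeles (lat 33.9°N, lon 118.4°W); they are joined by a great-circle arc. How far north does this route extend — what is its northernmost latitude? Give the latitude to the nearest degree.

≈ 70°N

The great circle lies in the plane with unit normal n̂ = (p₁ × p₂)/|p₁ × p₂|.
Here n̂_z ≈ -0.342; the vertex latitude is φ_max = arccos|n̂_z| ≈ 70.0°.
Check via Clairaut: cos φ_max = |cos φ₁| · sin C = cos(41.0°)·sin(26.9°) ≈ 0.342, again giving ≈ 70.0°.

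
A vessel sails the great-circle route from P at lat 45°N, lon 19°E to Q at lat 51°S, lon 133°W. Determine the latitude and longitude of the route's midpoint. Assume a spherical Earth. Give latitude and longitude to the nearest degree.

≈ lat 12°S, lon 44°W

The haversine formula gives a central angle δ ≈ 2.801 rad (160.5°) between the endpoints.
Interpolate at f = 1/2 with slerp weights a = sin((1−f)δ)/sin δ ≈ 2.947, b = sin(fδ)/sin δ ≈ 2.947.
p = a·p₁ + b·p₂ ≈ (0.706, -0.678, -0.206); φ = arcsin(p_z) ≈ -11.91°, λ = atan2(p_y, p_x) ≈ -43.86°.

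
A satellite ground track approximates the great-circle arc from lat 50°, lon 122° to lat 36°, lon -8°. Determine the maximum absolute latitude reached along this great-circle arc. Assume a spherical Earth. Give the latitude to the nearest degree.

≈ 66°

The great circle lies in the plane with unit normal n̂ = (p₁ × p₂)/|p₁ × p₂|.
Here n̂_z ≈ -0.401; the vertex latitude is φ_max = arccos|n̂_z| ≈ 66.4°.
Check via Clairaut: cos φ_max = |cos φ₁| · sin C = cos(50.0°)·sin(38.6°) ≈ 0.401, again giving ≈ 66.4°.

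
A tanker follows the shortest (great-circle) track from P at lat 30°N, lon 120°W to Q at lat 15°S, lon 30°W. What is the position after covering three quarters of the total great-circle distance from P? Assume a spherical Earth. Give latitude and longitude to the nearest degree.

Write both endpoints as unit vectors p₁, p₂ with components (cos φ cos λ, cos φ sin λ, sin φ).
The central angle between the endpoints is δ = arccos(p₁·p₂) ≈ 1.701 rad (97.4°).
Interpolate at f = 3/4 with slerp weights a = sin((1−f)δ)/sin δ ≈ 0.416, b = sin(fδ)/sin δ ≈ 0.965.
p = a·p₁ + b·p₂ ≈ (0.627, -0.778, -0.042); φ = arcsin(p_z) ≈ -2.39°, λ = atan2(p_y, p_x) ≈ -51.13°.

≈ lat 2°S, lon 51°W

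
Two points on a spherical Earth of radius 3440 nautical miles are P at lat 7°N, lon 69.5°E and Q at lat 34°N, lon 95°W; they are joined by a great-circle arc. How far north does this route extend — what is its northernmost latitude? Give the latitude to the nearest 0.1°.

The great circle lies in the plane with unit normal n̂ = (p₁ × p₂)/|p₁ × p₂|.
Here n̂_z ≈ -0.319; the vertex latitude is φ_max = arccos|n̂_z| ≈ 71.4°.

≈ 71.4°N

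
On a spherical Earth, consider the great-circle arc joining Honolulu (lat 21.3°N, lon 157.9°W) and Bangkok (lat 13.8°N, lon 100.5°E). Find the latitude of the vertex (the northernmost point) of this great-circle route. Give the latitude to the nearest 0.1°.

The great circle lies in the plane with unit normal n̂ = (p₁ × p₂)/|p₁ × p₂|.
Here n̂_z ≈ -0.890; the vertex latitude is φ_max = arccos|n̂_z| ≈ 27.1°.

≈ 27.1°N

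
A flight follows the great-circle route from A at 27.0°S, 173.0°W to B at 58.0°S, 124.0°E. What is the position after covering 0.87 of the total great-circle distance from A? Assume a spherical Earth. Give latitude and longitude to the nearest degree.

Write both endpoints as unit vectors p₁, p₂ with components (cos φ cos λ, cos φ sin λ, sin φ).
The central angle between the endpoints is δ = arccos(p₁·p₂) ≈ 0.928 rad (53.2°).
Interpolate at f = 0.87 with slerp weights a = sin((1−f)δ)/sin δ ≈ 0.150, b = sin(fδ)/sin δ ≈ 0.903.
p = a·p₁ + b·p₂ ≈ (-0.400, 0.380, -0.834); φ = arcsin(p_z) ≈ -56.48°, λ = atan2(p_y, p_x) ≈ 136.48°.

≈ 56°S, 136°E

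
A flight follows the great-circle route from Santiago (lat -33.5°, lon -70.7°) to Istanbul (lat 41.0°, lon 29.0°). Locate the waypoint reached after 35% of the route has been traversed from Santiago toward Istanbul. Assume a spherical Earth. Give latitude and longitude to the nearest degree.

Convert each endpoint to a unit vector on the sphere (x = cos φ cos λ, y = cos φ sin λ, z = sin φ).
The central angle between the endpoints is δ = arccos(p₁·p₂) ≈ 2.058 rad (117.9°).
Interpolate at f = 0.35 with slerp weights a = sin((1−f)δ)/sin δ ≈ 1.101, b = sin(fδ)/sin δ ≈ 0.746.
p = a·p₁ + b·p₂ ≈ (0.796, -0.593, -0.118); φ = arcsin(p_z) ≈ -6.78°, λ = atan2(p_y, p_x) ≈ -36.70°.

≈ lat -7°, lon -37°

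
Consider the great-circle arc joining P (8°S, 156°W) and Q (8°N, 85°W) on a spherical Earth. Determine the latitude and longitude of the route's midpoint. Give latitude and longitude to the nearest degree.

≈ (0°N, 121°W)

The haversine formula gives a central angle δ ≈ 1.266 rad (72.5°) between the endpoints.
Interpolate at f = 1/2 with slerp weights a = sin((1−f)δ)/sin δ ≈ 0.620, b = sin(fδ)/sin δ ≈ 0.620.
p = a·p₁ + b·p₂ ≈ (-0.508, -0.862, 0.000); φ = arcsin(p_z) ≈ 0.00°, λ = atan2(p_y, p_x) ≈ -120.50°.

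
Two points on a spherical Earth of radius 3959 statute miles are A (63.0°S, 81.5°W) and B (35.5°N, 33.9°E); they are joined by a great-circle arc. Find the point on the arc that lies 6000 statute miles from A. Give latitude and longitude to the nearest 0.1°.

≈ (4.5°S, 10.4°E)

Write both endpoints as unit vectors p₁, p₂ with components (cos φ cos λ, cos φ sin λ, sin φ).
The central angle between the endpoints is δ = arccos(p₁·p₂) ≈ 2.313 rad (132.5°). The total great-circle distance is δ·R ≈ 2.313 × 3959 ≈ 9157 mi, so the target fraction is f = 6000/9157 ≈ 0.655.
Interpolate at f ≈ 0.655 with slerp weights a = sin((1−f)δ)/sin δ ≈ 0.971, b = sin(fδ)/sin δ ≈ 1.355.
p = a·p₁ + b·p₂ ≈ (0.981, 0.179, -0.078); φ = arcsin(p_z) ≈ -4.50°, λ = atan2(p_y, p_x) ≈ 10.36°.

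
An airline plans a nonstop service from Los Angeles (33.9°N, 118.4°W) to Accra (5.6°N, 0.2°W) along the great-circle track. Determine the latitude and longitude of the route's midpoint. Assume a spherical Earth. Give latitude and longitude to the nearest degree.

≈ (35°N, 51°W)

Convert each endpoint to a unit vector on the sphere (x = cos φ cos λ, y = cos φ sin λ, z = sin φ).
The central angle between the endpoints is δ = arccos(p₁·p₂) ≈ 1.913 rad (109.6°).
Interpolate at f = 1/2 with slerp weights a = sin((1−f)δ)/sin δ ≈ 0.868, b = sin(fδ)/sin δ ≈ 0.868.
p = a·p₁ + b·p₂ ≈ (0.521, -0.637, 0.569); φ = arcsin(p_z) ≈ 34.66°, λ = atan2(p_y, p_x) ≈ -50.70°.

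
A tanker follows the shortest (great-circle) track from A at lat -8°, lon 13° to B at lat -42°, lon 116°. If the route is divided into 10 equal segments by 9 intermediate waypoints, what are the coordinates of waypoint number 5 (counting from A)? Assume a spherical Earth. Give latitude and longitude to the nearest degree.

≈ lat -36°, lon 54°

The haversine formula gives a central angle δ ≈ 1.643 rad (94.2°) between the endpoints.
Interpolate at f = 5/10 with slerp weights a = sin((1−f)δ)/sin δ ≈ 0.734, b = sin(fδ)/sin δ ≈ 0.734.
p = a·p₁ + b·p₂ ≈ (0.469, 0.654, -0.593); φ = arcsin(p_z) ≈ -36.40°, λ = atan2(p_y, p_x) ≈ 54.34°.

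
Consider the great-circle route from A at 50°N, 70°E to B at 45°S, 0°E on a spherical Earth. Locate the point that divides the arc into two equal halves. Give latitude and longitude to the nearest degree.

≈ 3°N, 33°E

Convert each endpoint to a unit vector on the sphere (x = cos φ cos λ, y = cos φ sin λ, z = sin φ).
The central angle between the endpoints is δ = arccos(p₁·p₂) ≈ 1.967 rad (112.7°).
Interpolate at f = 1/2 with slerp weights a = sin((1−f)δ)/sin δ ≈ 0.903, b = sin(fδ)/sin δ ≈ 0.903.
p = a·p₁ + b·p₂ ≈ (0.837, 0.545, 0.053); φ = arcsin(p_z) ≈ 3.05°, λ = atan2(p_y, p_x) ≈ 33.09°.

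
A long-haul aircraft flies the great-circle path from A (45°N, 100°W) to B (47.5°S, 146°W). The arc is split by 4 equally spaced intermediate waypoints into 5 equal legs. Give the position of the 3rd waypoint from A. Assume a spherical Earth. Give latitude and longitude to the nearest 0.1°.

≈ (10.8°S, 126.0°W)

From cos δ = sin φ₁ sin φ₂ + cos φ₁ cos φ₂ cos Δλ, the central angle is δ ≈ 1.761 rad (100.9°).
Interpolate at f = 3/5 with slerp weights a = sin((1−f)δ)/sin δ ≈ 0.660, b = sin(fδ)/sin δ ≈ 0.887.
p = a·p₁ + b·p₂ ≈ (-0.578, -0.794, -0.187); φ = arcsin(p_z) ≈ -10.80°, λ = atan2(p_y, p_x) ≈ -126.03°.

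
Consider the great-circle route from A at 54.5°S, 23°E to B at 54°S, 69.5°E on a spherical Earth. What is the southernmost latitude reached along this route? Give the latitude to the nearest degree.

≈ 57°S

The great circle lies in the plane with unit normal n̂ = (p₁ × p₂)/|p₁ × p₂|.
Here n̂_z ≈ +0.552; the vertex latitude is φ_max = arccos|n̂_z| ≈ 56.5°.
Check via Clairaut: cos φ_max = |cos φ₁| · sin C = cos(54.5°)·sin(108.2°) ≈ 0.552, again giving ≈ 56.5°.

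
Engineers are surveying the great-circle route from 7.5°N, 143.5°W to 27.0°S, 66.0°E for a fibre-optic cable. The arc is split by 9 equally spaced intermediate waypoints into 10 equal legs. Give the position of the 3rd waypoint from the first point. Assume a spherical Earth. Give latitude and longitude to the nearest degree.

Convert each endpoint to a unit vector on the sphere (x = cos φ cos λ, y = cos φ sin λ, z = sin φ).
The central angle between the endpoints is δ = arccos(p₁·p₂) ≈ 2.547 rad (145.9°).
Interpolate at f = 3/10 with slerp weights a = sin((1−f)δ)/sin δ ≈ 1.744, b = sin(fδ)/sin δ ≈ 1.234.
p = a·p₁ + b·p₂ ≈ (-0.943, -0.024, -0.333); φ = arcsin(p_z) ≈ -19.43°, λ = atan2(p_y, p_x) ≈ -178.54°.

≈ 19°S, 179°W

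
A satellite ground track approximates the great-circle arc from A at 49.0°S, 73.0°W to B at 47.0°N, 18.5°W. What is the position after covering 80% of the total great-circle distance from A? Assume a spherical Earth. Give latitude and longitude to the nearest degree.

≈ 28°N, 32°W

From cos δ = sin φ₁ sin φ₂ + cos φ₁ cos φ₂ cos Δλ, the central angle is δ ≈ 1.867 rad (107.0°).
Interpolate at f = 0.80 with slerp weights a = sin((1−f)δ)/sin δ ≈ 0.381, b = sin(fδ)/sin δ ≈ 1.043.
p = a·p₁ + b·p₂ ≈ (0.747, -0.465, 0.475); φ = arcsin(p_z) ≈ 28.33°, λ = atan2(p_y, p_x) ≈ -31.88°.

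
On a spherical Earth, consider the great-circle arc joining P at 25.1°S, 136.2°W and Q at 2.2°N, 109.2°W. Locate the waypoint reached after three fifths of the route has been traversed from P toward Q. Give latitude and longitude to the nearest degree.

≈ 9°S, 119°W

Write both endpoints as unit vectors p₁, p₂ with components (cos φ cos λ, cos φ sin λ, sin φ).
The central angle between the endpoints is δ = arccos(p₁·p₂) ≈ 0.660 rad (37.8°).
Interpolate at f = 3/5 with slerp weights a = sin((1−f)δ)/sin δ ≈ 0.426, b = sin(fδ)/sin δ ≈ 0.629.
p = a·p₁ + b·p₂ ≈ (-0.485, -0.860, -0.156); φ = arcsin(p_z) ≈ -9.00°, λ = atan2(p_y, p_x) ≈ -119.40°.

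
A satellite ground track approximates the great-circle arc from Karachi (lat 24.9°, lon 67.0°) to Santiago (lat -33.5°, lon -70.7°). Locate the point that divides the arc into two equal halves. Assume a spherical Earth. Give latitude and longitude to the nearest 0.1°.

Convert each endpoint to a unit vector on the sphere (x = cos φ cos λ, y = cos φ sin λ, z = sin φ).
The central angle between the endpoints is δ = arccos(p₁·p₂) ≈ 2.485 rad (142.4°).
Interpolate at f = 1/2 with slerp weights a = sin((1−f)δ)/sin δ ≈ 1.550, b = sin(fδ)/sin δ ≈ 1.550.
p = a·p₁ + b·p₂ ≈ (0.976, 0.074, -0.203); φ = arcsin(p_z) ≈ -11.70°, λ = atan2(p_y, p_x) ≈ 4.35°.

≈ lat -11.7°, lon 4.3°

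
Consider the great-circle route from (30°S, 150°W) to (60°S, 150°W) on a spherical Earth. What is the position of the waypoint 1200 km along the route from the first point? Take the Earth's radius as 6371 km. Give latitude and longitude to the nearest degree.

Write both endpoints as unit vectors p₁, p₂ with components (cos φ cos λ, cos φ sin λ, sin φ).
The central angle between the endpoints is δ = arccos(p₁·p₂) ≈ 0.524 rad (30.0°). The total great-circle distance is δ·R ≈ 0.524 × 6371 ≈ 3336 km, so the target fraction is f = 1200/3336 ≈ 0.360.
Interpolate at f ≈ 0.360 with slerp weights a = sin((1−f)δ)/sin δ ≈ 0.658, b = sin(fδ)/sin δ ≈ 0.374.
p = a·p₁ + b·p₂ ≈ (-0.656, -0.379, -0.653); φ = arcsin(p_z) ≈ -40.79°, λ = atan2(p_y, p_x) ≈ -150.00°.

≈ (41°S, 150°W)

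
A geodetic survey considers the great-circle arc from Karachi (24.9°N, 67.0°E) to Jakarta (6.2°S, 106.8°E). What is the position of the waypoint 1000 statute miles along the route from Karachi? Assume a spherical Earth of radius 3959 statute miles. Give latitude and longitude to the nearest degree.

The haversine formula gives a central angle δ ≈ 0.867 rad (49.7°) between the endpoints. The total great-circle distance is δ·R ≈ 0.867 × 3959 ≈ 3431 mi, so the target fraction is f = 1000/3431 ≈ 0.291.
Interpolate at f ≈ 0.291 with slerp weights a = sin((1−f)δ)/sin δ ≈ 0.756, b = sin(fδ)/sin δ ≈ 0.328.
p = a·p₁ + b·p₂ ≈ (0.174, 0.943, 0.283); φ = arcsin(p_z) ≈ 16.43°, λ = atan2(p_y, p_x) ≈ 79.56°.

≈ (16°N, 80°E)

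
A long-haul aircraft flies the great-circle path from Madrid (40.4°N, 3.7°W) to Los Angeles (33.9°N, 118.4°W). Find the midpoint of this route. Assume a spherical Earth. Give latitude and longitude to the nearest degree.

From cos δ = sin φ₁ sin φ₂ + cos φ₁ cos φ₂ cos Δλ, the central angle is δ ≈ 1.473 rad (84.4°).
Interpolate at f = 1/2 with slerp weights a = sin((1−f)δ)/sin δ ≈ 0.675, b = sin(fδ)/sin δ ≈ 0.675.
p = a·p₁ + b·p₂ ≈ (0.246, -0.526, 0.814); φ = arcsin(p_z) ≈ 54.49°, λ = atan2(p_y, p_x) ≈ -64.89°.

≈ (54°N, 65°W)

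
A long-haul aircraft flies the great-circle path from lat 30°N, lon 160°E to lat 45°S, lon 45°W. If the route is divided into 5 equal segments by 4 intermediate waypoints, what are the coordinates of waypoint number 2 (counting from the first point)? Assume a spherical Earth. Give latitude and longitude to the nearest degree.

≈ lat 18°S, lon 158°W

Write both endpoints as unit vectors p₁, p₂ with components (cos φ cos λ, cos φ sin λ, sin φ).
The central angle between the endpoints is δ = arccos(p₁·p₂) ≈ 2.711 rad (155.3°).
Interpolate at f = 2/5 with slerp weights a = sin((1−f)δ)/sin δ ≈ 2.390, b = sin(fδ)/sin δ ≈ 2.116.
p = a·p₁ + b·p₂ ≈ (-0.887, -0.350, -0.301); φ = arcsin(p_z) ≈ -17.53°, λ = atan2(p_y, p_x) ≈ -158.46°.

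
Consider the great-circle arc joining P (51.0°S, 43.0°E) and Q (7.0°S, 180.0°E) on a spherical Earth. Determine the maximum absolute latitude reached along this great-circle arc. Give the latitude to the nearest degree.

The great circle lies in the plane with unit normal n̂ = (p₁ × p₂)/|p₁ × p₂|.
Here n̂_z ≈ +0.457; the vertex latitude is φ_max = arccos|n̂_z| ≈ 62.8°.
Check via Clairaut: cos φ_max = |cos φ₁| · sin C = cos(51.0°)·sin(133.4°) ≈ 0.457, again giving ≈ 62.8°.

≈ 63°S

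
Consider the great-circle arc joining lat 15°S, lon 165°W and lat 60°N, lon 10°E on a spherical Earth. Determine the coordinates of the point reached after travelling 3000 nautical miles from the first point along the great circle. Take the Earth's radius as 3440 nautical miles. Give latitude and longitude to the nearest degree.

≈ lat 35°N, lon 162°W

Write both endpoints as unit vectors p₁, p₂ with components (cos φ cos λ, cos φ sin λ, sin φ).
The central angle between the endpoints is δ = arccos(p₁·p₂) ≈ 2.354 rad (134.9°). The total great-circle distance is δ·R ≈ 2.354 × 3440 ≈ 8096 nmi, so the target fraction is f = 3000/8096 ≈ 0.371.
Interpolate at f ≈ 0.371 with slerp weights a = sin((1−f)δ)/sin δ ≈ 1.405, b = sin(fδ)/sin δ ≈ 1.080.
p = a·p₁ + b·p₂ ≈ (-0.779, -0.257, 0.572); φ = arcsin(p_z) ≈ 34.87°, λ = atan2(p_y, p_x) ≈ -161.71°.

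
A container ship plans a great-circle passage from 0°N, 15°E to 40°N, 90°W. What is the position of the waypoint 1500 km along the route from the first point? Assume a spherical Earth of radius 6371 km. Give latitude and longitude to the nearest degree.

Convert each endpoint to a unit vector on the sphere (x = cos φ cos λ, y = cos φ sin λ, z = sin φ).
The central angle between the endpoints is δ = arccos(p₁·p₂) ≈ 1.770 rad (101.4°). The total great-circle distance is δ·R ≈ 1.770 × 6371 ≈ 11279 km, so the target fraction is f = 1500/11279 ≈ 0.133.
Interpolate at f ≈ 0.133 with slerp weights a = sin((1−f)δ)/sin δ ≈ 1.020, b = sin(fδ)/sin δ ≈ 0.238.
p = a·p₁ + b·p₂ ≈ (0.985, 0.082, 0.153); φ = arcsin(p_z) ≈ 8.80°, λ = atan2(p_y, p_x) ≈ 4.73°.

≈ 9°N, 5°E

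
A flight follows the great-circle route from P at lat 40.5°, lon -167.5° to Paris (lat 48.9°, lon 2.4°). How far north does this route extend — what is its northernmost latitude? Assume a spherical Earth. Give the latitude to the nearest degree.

≈ 85°

The great circle lies in the plane with unit normal n̂ = (p₁ × p₂)/|p₁ × p₂|.
Here n̂_z ≈ +0.088; the vertex latitude is φ_max = arccos|n̂_z| ≈ 85.0°.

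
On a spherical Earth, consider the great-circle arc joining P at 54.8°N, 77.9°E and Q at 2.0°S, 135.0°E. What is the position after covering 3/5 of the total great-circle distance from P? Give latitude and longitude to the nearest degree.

≈ 23°N, 119°E

Write both endpoints as unit vectors p₁, p₂ with components (cos φ cos λ, cos φ sin λ, sin φ).
The central angle between the endpoints is δ = arccos(p₁·p₂) ≈ 1.282 rad (73.5°).
Interpolate at f = 3/5 with slerp weights a = sin((1−f)δ)/sin δ ≈ 0.512, b = sin(fδ)/sin δ ≈ 0.726.
p = a·p₁ + b·p₂ ≈ (-0.451, 0.801, 0.393); φ = arcsin(p_z) ≈ 23.14°, λ = atan2(p_y, p_x) ≈ 119.37°.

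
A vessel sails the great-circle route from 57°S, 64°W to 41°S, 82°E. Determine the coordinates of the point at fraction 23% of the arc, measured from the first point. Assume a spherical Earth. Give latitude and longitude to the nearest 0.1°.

≈ 71.6°S, 39.1°W

Convert each endpoint to a unit vector on the sphere (x = cos φ cos λ, y = cos φ sin λ, z = sin φ).
The central angle between the endpoints is δ = arccos(p₁·p₂) ≈ 1.360 rad (77.9°).
Interpolate at f = 0.23 with slerp weights a = sin((1−f)δ)/sin δ ≈ 0.886, b = sin(fδ)/sin δ ≈ 0.315.
p = a·p₁ + b·p₂ ≈ (0.244, -0.198, -0.949); φ = arcsin(p_z) ≈ -71.65°, λ = atan2(p_y, p_x) ≈ -39.05°.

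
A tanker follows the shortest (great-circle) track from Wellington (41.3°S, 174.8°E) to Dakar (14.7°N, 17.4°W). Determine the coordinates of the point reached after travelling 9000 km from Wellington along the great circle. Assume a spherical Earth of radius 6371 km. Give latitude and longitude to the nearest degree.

Write both endpoints as unit vectors p₁, p₂ with components (cos φ cos λ, cos φ sin λ, sin φ).
The central angle between the endpoints is δ = arccos(p₁·p₂) ≈ 2.642 rad (151.4°). The total great-circle distance is δ·R ≈ 2.642 × 6371 ≈ 16832 km, so the target fraction is f = 9000/16832 ≈ 0.535.
Interpolate at f ≈ 0.535 with slerp weights a = sin((1−f)δ)/sin δ ≈ 1.967, b = sin(fδ)/sin δ ≈ 2.061.
p = a·p₁ + b·p₂ ≈ (0.431, -0.462, -0.775); φ = arcsin(p_z) ≈ -50.80°, λ = atan2(p_y, p_x) ≈ -47.00°.

≈ 51°S, 47°W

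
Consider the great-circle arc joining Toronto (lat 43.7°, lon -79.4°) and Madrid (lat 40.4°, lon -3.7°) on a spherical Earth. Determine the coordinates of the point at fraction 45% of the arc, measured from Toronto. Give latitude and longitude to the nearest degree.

Write both endpoints as unit vectors p₁, p₂ with components (cos φ cos λ, cos φ sin λ, sin φ).
The central angle between the endpoints is δ = arccos(p₁·p₂) ≈ 0.947 rad (54.3°).
Interpolate at f = 0.45 with slerp weights a = sin((1−f)δ)/sin δ ≈ 0.613, b = sin(fδ)/sin δ ≈ 0.509.
p = a·p₁ + b·p₂ ≈ (0.469, -0.461, 0.754); φ = arcsin(p_z) ≈ 48.91°, λ = atan2(p_y, p_x) ≈ -44.51°.

≈ lat 49°, lon -45°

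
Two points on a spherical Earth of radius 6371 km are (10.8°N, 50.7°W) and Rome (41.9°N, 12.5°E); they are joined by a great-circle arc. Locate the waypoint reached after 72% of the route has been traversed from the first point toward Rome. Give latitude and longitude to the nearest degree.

Write both endpoints as unit vectors p₁, p₂ with components (cos φ cos λ, cos φ sin λ, sin φ).
The central angle between the endpoints is δ = arccos(p₁·p₂) ≈ 1.099 rad (62.9°).
Interpolate at f = 0.72 with slerp weights a = sin((1−f)δ)/sin δ ≈ 0.340, b = sin(fδ)/sin δ ≈ 0.798.
p = a·p₁ + b·p₂ ≈ (0.792, -0.130, 0.597); φ = arcsin(p_z) ≈ 36.65°, λ = atan2(p_y, p_x) ≈ -9.31°.

≈ (37°N, 9°W)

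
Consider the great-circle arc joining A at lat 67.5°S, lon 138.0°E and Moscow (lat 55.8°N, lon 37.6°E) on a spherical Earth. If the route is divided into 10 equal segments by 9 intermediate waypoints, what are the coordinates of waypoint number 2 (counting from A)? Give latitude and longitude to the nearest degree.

≈ lat 48°S, lon 96°E

Write both endpoints as unit vectors p₁, p₂ with components (cos φ cos λ, cos φ sin λ, sin φ).
The central angle between the endpoints is δ = arccos(p₁·p₂) ≈ 2.503 rad (143.4°).
Interpolate at f = 2/10 with slerp weights a = sin((1−f)δ)/sin δ ≈ 1.524, b = sin(fδ)/sin δ ≈ 0.805.
p = a·p₁ + b·p₂ ≈ (-0.075, 0.666, -0.742); φ = arcsin(p_z) ≈ -47.89°, λ = atan2(p_y, p_x) ≈ 96.40°.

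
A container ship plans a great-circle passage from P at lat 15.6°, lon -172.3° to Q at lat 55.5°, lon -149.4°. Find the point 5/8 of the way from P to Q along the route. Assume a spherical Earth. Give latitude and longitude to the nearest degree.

≈ lat 41°, lon -161°

Write both endpoints as unit vectors p₁, p₂ with components (cos φ cos λ, cos φ sin λ, sin φ).
The central angle between the endpoints is δ = arccos(p₁·p₂) ≈ 0.761 rad (43.6°).
Interpolate at f = 5/8 with slerp weights a = sin((1−f)δ)/sin δ ≈ 0.408, b = sin(fδ)/sin δ ≈ 0.664.
p = a·p₁ + b·p₂ ≈ (-0.713, -0.244, 0.657); φ = arcsin(p_z) ≈ 41.07°, λ = atan2(p_y, p_x) ≈ -161.11°.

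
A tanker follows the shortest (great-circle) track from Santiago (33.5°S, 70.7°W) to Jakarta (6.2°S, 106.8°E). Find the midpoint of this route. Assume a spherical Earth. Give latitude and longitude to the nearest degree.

Write both endpoints as unit vectors p₁, p₂ with components (cos φ cos λ, cos φ sin λ, sin φ).
The central angle between the endpoints is δ = arccos(p₁·p₂) ≈ 2.447 rad (140.2°).
Interpolate at f = 1/2 with slerp weights a = sin((1−f)δ)/sin δ ≈ 1.470, b = sin(fδ)/sin δ ≈ 1.470.
p = a·p₁ + b·p₂ ≈ (-0.017, 0.242, -0.970); φ = arcsin(p_z) ≈ -75.95°, λ = atan2(p_y, p_x) ≈ 94.07°.

≈ 76°S, 94°E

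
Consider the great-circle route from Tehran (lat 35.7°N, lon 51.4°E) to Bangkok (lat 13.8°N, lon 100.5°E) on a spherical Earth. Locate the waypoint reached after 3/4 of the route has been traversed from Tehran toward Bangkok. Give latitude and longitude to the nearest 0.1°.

Write both endpoints as unit vectors p₁, p₂ with components (cos φ cos λ, cos φ sin λ, sin φ).
The central angle between the endpoints is δ = arccos(p₁·p₂) ≈ 0.856 rad (49.0°).
Interpolate at f = 3/4 with slerp weights a = sin((1−f)δ)/sin δ ≈ 0.281, b = sin(fδ)/sin δ ≈ 0.793.
p = a·p₁ + b·p₂ ≈ (0.002, 0.936, 0.353); φ = arcsin(p_z) ≈ 20.68°, λ = atan2(p_y, p_x) ≈ 89.87°.

≈ lat 20.7°N, lon 89.9°E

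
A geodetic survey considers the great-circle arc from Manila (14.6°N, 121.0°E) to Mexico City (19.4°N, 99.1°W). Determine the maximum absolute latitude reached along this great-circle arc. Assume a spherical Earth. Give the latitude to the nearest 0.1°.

≈ 41.8°N

The great circle lies in the plane with unit normal n̂ = (p₁ × p₂)/|p₁ × p₂|.
Here n̂_z ≈ +0.745; the vertex latitude is φ_max = arccos|n̂_z| ≈ 41.8°.
Check via Clairaut: cos φ_max = |cos φ₁| · sin C = cos(14.6°)·sin(50.4°) ≈ 0.745, again giving ≈ 41.8°.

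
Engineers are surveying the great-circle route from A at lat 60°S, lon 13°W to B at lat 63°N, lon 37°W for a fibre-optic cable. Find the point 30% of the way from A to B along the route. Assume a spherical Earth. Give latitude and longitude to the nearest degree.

Write both endpoints as unit vectors p₁, p₂ with components (cos φ cos λ, cos φ sin λ, sin φ).
The central angle between the endpoints is δ = arccos(p₁·p₂) ≈ 2.170 rad (124.4°).
Interpolate at f = 0.30 with slerp weights a = sin((1−f)δ)/sin δ ≈ 1.210, b = sin(fδ)/sin δ ≈ 0.734.
p = a·p₁ + b·p₂ ≈ (0.855, -0.337, -0.393); φ = arcsin(p_z) ≈ -23.17°, λ = atan2(p_y, p_x) ≈ -21.48°.

≈ lat 23°S, lon 21°W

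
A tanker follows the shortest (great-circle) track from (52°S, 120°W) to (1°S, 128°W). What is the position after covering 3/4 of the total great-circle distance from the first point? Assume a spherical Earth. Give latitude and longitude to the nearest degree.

Write both endpoints as unit vectors p₁, p₂ with components (cos φ cos λ, cos φ sin λ, sin φ).
The central angle between the endpoints is δ = arccos(p₁·p₂) ≈ 0.898 rad (51.4°).
Interpolate at f = 3/4 with slerp weights a = sin((1−f)δ)/sin δ ≈ 0.285, b = sin(fδ)/sin δ ≈ 0.797.
p = a·p₁ + b·p₂ ≈ (-0.579, -0.780, -0.238); φ = arcsin(p_z) ≈ -13.78°, λ = atan2(p_y, p_x) ≈ -126.56°.

≈ (14°S, 127°W)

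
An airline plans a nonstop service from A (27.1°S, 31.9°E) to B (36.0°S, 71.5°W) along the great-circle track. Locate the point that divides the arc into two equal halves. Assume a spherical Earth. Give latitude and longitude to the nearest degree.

≈ (45°S, 16°W)

Write both endpoints as unit vectors p₁, p₂ with components (cos φ cos λ, cos φ sin λ, sin φ).
The central angle between the endpoints is δ = arccos(p₁·p₂) ≈ 1.470 rad (84.2°).
Interpolate at f = 1/2 with slerp weights a = sin((1−f)δ)/sin δ ≈ 0.674, b = sin(fδ)/sin δ ≈ 0.674.
p = a·p₁ + b·p₂ ≈ (0.682, -0.200, -0.703); φ = arcsin(p_z) ≈ -44.68°, λ = atan2(p_y, p_x) ≈ -16.34°.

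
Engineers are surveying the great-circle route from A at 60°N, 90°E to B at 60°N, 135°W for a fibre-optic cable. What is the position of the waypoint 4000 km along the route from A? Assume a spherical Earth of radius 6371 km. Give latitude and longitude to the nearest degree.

From cos δ = sin φ₁ sin φ₂ + cos φ₁ cos φ₂ cos Δλ, the central angle is δ ≈ 0.960 rad (55.0°). The total great-circle distance is δ·R ≈ 0.960 × 6371 ≈ 6118 km, so the target fraction is f = 4000/6118 ≈ 0.654.
Interpolate at f ≈ 0.654 with slerp weights a = sin((1−f)δ)/sin δ ≈ 0.398, b = sin(fδ)/sin δ ≈ 0.717.
p = a·p₁ + b·p₂ ≈ (-0.253, -0.054, 0.966); φ = arcsin(p_z) ≈ 74.98°, λ = atan2(p_y, p_x) ≈ -167.91°.

≈ 75°N, 168°W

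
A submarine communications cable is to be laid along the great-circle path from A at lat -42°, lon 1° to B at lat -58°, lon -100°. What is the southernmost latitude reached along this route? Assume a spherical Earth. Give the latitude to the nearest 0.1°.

The great circle lies in the plane with unit normal n̂ = (p₁ × p₂)/|p₁ × p₂|.
Here n̂_z ≈ -0.444; the vertex latitude is φ_max = arccos|n̂_z| ≈ 63.6°.
Check via Clairaut: cos φ_max = |cos φ₁| · sin C = cos(42.0°)·sin(143.3°) ≈ 0.444, again giving ≈ 63.6°.

≈ -63.6°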